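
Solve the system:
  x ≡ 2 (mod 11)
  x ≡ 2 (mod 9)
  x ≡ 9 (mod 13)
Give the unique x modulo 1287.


Moduli 11, 9, 13 are pairwise coprime; by CRT there is a unique solution modulo M = 11 · 9 · 13 = 1287.
Solve pairwise, accumulating the modulus:
  Start with x ≡ 2 (mod 11).
  Combine with x ≡ 2 (mod 9): since gcd(11, 9) = 1, we get a unique residue mod 99.
    Write x = 2 + 11·t and substitute into x ≡ 2 (mod 9): 11·t ≡ 2 − 2 = 0 (mod 9).
    Reduce coefficients mod 9: 2·t ≡ 0 (mod 9).
    The inverse of 2 mod 9 is 5 (since 2·5 = 10 = 1·9 + 1), so t ≡ 5·0 = 0 ≡ 0 (mod 9).
    Then x = 2 + 11·0 = 2, valid modulo lcm(11, 9) = 99: x ≡ 2 (mod 99).
  Combine with x ≡ 9 (mod 13): since gcd(99, 13) = 1, we get a unique residue mod 1287.
    Write x = 2 + 99·t and substitute into x ≡ 9 (mod 13): 99·t ≡ 9 − 2 = 7 (mod 13).
    Reduce coefficients mod 13: 8·t ≡ 7 (mod 13).
    The inverse of 8 mod 13 is 5 (since 8·5 = 40 = 3·13 + 1), so t ≡ 5·7 = 35 ≡ 9 (mod 13).
    Then x = 2 + 99·9 = 893, valid modulo lcm(99, 13) = 1287: x ≡ 893 (mod 1287).
Verify: 893 mod 11 = 2 ✓, 893 mod 9 = 2 ✓, 893 mod 13 = 9 ✓.

x ≡ 893 (mod 1287).


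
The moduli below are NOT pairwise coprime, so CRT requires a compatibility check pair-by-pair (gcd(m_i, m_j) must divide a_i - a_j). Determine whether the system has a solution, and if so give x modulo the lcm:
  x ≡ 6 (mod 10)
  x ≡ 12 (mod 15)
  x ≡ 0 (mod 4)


Moduli 10, 15, 4 are not pairwise coprime, so CRT works modulo lcm(m_i) when all pairwise compatibility conditions hold.
Pairwise compatibility: gcd(m_i, m_j) must divide a_i - a_j for every pair.
Merge one congruence at a time:
  Start: x ≡ 6 (mod 10).
  Combine with x ≡ 12 (mod 15): gcd(10, 15) = 5, and 12 - 6 = 6 is NOT divisible by 5.
    ⇒ system is inconsistent (no integer solution).

No solution (the system is inconsistent).


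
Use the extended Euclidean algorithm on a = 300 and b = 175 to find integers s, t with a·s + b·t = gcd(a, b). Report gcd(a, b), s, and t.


Euclidean algorithm on (300, 175) — divide until remainder is 0:
  300 = 1 · 175 + 125
  175 = 1 · 125 + 50
  125 = 2 · 50 + 25
  50 = 2 · 25 + 0
gcd(300, 175) = 25.
Track Bezout coefficients alongside the remainders: start with r₀ = 300 = a·1 + b·0 (s = 1, t = 0) and r₁ = 175 = a·0 + b·1 (s = 0, t = 1); each new remainder r_{k+1} = r_{k-1} − q_k·r_k inherits s_{k+1} = s_{k-1} − q_k·s_k, t_{k+1} = t_{k-1} − q_k·t_k, so r_k = a·s_k + b·t_k at every step:
  q = 1: r = 125, s = 1 − 1·0 = 1, t = 0 − 1·1 = -1  (check: 300·1 + 175·(-1) = 125)
  q = 1: r = 50, s = 0 − 1·1 = -1, t = 1 − 1·(-1) = 2  (check: 300·(-1) + 175·2 = 50)
  q = 2: r = 25, s = 1 − 2·(-1) = 3, t = -1 − 2·2 = -5  (check: 300·3 + 175·(-5) = 25)
The row with r = 25 (the gcd) gives the Bezout coefficients s = 3, t = -5.
Result: 300 · (3) + 175 · (-5) = 25.

gcd(300, 175) = 25; s = 3, t = -5 (check: 300·3 + 175·(-5) = 25).


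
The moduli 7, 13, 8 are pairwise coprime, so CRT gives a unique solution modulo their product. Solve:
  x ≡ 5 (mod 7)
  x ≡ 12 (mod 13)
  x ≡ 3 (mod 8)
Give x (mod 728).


Moduli 7, 13, 8 are pairwise coprime; by CRT there is a unique solution modulo M = 7 · 13 · 8 = 728.
Solve pairwise, accumulating the modulus:
  Start with x ≡ 5 (mod 7).
  Combine with x ≡ 12 (mod 13): since gcd(7, 13) = 1, we get a unique residue mod 91.
    Write x = 5 + 7·t and substitute into x ≡ 12 (mod 13): 7·t ≡ 12 − 5 = 7 (mod 13).
    The inverse of 7 mod 13 is 2 (since 7·2 = 14 = 1·13 + 1), so t ≡ 2·7 = 14 ≡ 1 (mod 13).
    Then x = 5 + 7·1 = 12, valid modulo lcm(7, 13) = 91: x ≡ 12 (mod 91).
  Combine with x ≡ 3 (mod 8): since gcd(91, 8) = 1, we get a unique residue mod 728.
    Write x = 12 + 91·t and substitute into x ≡ 3 (mod 8): 91·t ≡ 3 − 12 = -9 (mod 8).
    Reduce coefficients mod 8: 3·t ≡ 7 (mod 8).
    The inverse of 3 mod 8 is 3 (since 3·3 = 9 = 1·8 + 1), so t ≡ 3·7 = 21 ≡ 5 (mod 8).
    Then x = 12 + 91·5 = 467, valid modulo lcm(91, 8) = 728: x ≡ 467 (mod 728).
Verify: 467 mod 7 = 5 ✓, 467 mod 13 = 12 ✓, 467 mod 8 = 3 ✓.

x ≡ 467 (mod 728).


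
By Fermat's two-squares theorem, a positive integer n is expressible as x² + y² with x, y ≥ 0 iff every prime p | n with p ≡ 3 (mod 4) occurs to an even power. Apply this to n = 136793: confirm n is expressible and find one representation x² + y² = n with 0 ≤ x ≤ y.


Step 1: Factor n = 136793 = 29 · 53 · 89.
Step 2: Check the mod-4 condition on each prime factor: 29 ≡ 1 (mod 4), exponent 1; 53 ≡ 1 (mod 4), exponent 1; 89 ≡ 1 (mod 4), exponent 1.
All primes ≡ 3 (mod 4) appear to even exponent (or don't appear), so by the two-squares theorem n IS expressible as a sum of two squares.
Step 3: Build a representation. Here n = 29 · 53 · 89 is a product of primes ≡ 1 (mod 4). Each prime p ≡ 1 (mod 4) is itself a sum of two squares; find a² by testing p − a² for a perfect square:
  29: 29 − 1² = 28, 29 − 2² = 25 = 5² ⇒ 29 = 2² + 5².
  53: 53 − 1² = 52, 53 − 2² = 49 = 7² ⇒ 53 = 2² + 7².
  89: 89 − 1² = 88, 89 − 2² = 85, 89 − 3² = 80, 89 − 4² = 73, 89 − 5² = 64 = 8² ⇒ 89 = 5² + 8².
  Combine using the Brahmagupta–Fibonacci identity (a² + b²)(c² + d²) = (ac − bd)² + (ad + bc)² = (ac + bd)² + (ad − bc)²:
  29 · 53 = 1537: from (2² + 5²)(2² + 7²), take (2·2 − 5·7, 2·7 + 5·2) = (4 − 35, 14 + 10) = (-31, 24); dropping signs (only squares matter) gives (31, 24); check 31² + 24² = 961 + 576 = 1537 ✓.
  1537 · 89 = 136793: from (31² + 24²)(5² + 8²), take (31·5 − 24·8, 31·8 + 24·5) = (155 − 192, 248 + 120) = (-37, 368); dropping signs (only squares matter) gives (37, 368); check 37² + 368² = 1369 + 135424 = 136793 ✓.
Step 4: Order so x ≤ y and verify: 37² + 368² = 1369 + 135424 = 136793 = n. ✓

n = 136793 = 37² + 368² (one valid representation with x ≤ y).


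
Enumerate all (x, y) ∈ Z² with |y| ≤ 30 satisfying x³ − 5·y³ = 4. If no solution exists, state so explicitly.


The equation is x³ - 5y³ = 4. For fixed y, x³ = 5·y³ + 4, so a solution requires the RHS to be a perfect cube.
Strategy: iterate y from -30 to 30, compute RHS = 5·y³ + 4, and check whether it is a (positive or negative) perfect cube.
Check small values of y:
  y = 0: RHS = 4 is not a perfect cube.
  y = 1: RHS = 9 is not a perfect cube.
  y = -1: RHS = -1 = (-1)³ ⇒ x = -1 works.
  y = 2: RHS = 44 is not a perfect cube.
  y = -2: RHS = -36 is not a perfect cube.
  y = 3: RHS = 139 is not a perfect cube.
  y = -3: RHS = -131 is not a perfect cube.
Continuing the search up to |y| = 30 finds no further solutions beyond those listed.
Collected solutions: (-1, -1).

Solutions (with |y| ≤ 30): (-1, -1).


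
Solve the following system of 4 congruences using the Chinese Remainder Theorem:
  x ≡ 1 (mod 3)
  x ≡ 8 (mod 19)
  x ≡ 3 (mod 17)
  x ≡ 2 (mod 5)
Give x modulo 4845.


Product of moduli M = 3 · 19 · 17 · 5 = 4845.
Merge one congruence at a time:
  Start: x ≡ 1 (mod 3).
  Combine with x ≡ 8 (mod 19); new modulus lcm = 57.
    Write x = 1 + 3·t and substitute into x ≡ 8 (mod 19): 3·t ≡ 8 − 1 = 7 (mod 19).
    The inverse of 3 mod 19 is 13 (since 3·13 = 39 = 2·19 + 1), so t ≡ 13·7 = 91 ≡ 15 (mod 19).
    Then x = 1 + 3·15 = 46, valid modulo lcm(3, 19) = 57: x ≡ 46 (mod 57).
  Combine with x ≡ 3 (mod 17); new modulus lcm = 969.
    Write x = 46 + 57·t and substitute into x ≡ 3 (mod 17): 57·t ≡ 3 − 46 = -43 (mod 17).
    Reduce coefficients mod 17: 6·t ≡ 8 (mod 17).
    The inverse of 6 mod 17 is 3 (since 6·3 = 18 = 1·17 + 1), so t ≡ 3·8 = 24 ≡ 7 (mod 17).
    Then x = 46 + 57·7 = 445, valid modulo lcm(57, 17) = 969: x ≡ 445 (mod 969).
  Combine with x ≡ 2 (mod 5); new modulus lcm = 4845.
    Write x = 445 + 969·t and substitute into x ≡ 2 (mod 5): 969·t ≡ 2 − 445 = -443 (mod 5).
    Reduce coefficients mod 5: 4·t ≡ 2 (mod 5).
    The inverse of 4 mod 5 is 4 (since 4·4 = 16 = 3·5 + 1), so t ≡ 4·2 = 8 ≡ 3 (mod 5).
    Then x = 445 + 969·3 = 3352, valid modulo lcm(969, 5) = 4845: x ≡ 3352 (mod 4845).
Verify against each original: 3352 mod 3 = 1, 3352 mod 19 = 8, 3352 mod 17 = 3, 3352 mod 5 = 2.

x ≡ 3352 (mod 4845).


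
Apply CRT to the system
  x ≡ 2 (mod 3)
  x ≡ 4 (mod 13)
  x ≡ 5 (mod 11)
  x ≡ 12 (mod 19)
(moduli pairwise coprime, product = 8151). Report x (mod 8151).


Product of moduli M = 3 · 13 · 11 · 19 = 8151.
Merge one congruence at a time:
  Start: x ≡ 2 (mod 3).
  Combine with x ≡ 4 (mod 13); new modulus lcm = 39.
    Write x = 2 + 3·t and substitute into x ≡ 4 (mod 13): 3·t ≡ 4 − 2 = 2 (mod 13).
    The inverse of 3 mod 13 is 9 (since 3·9 = 27 = 2·13 + 1), so t ≡ 9·2 = 18 ≡ 5 (mod 13).
    Then x = 2 + 3·5 = 17, valid modulo lcm(3, 13) = 39: x ≡ 17 (mod 39).
  Combine with x ≡ 5 (mod 11); new modulus lcm = 429.
    Write x = 17 + 39·t and substitute into x ≡ 5 (mod 11): 39·t ≡ 5 − 17 = -12 (mod 11).
    Reduce coefficients mod 11: 6·t ≡ 10 (mod 11).
    The inverse of 6 mod 11 is 2 (since 6·2 = 12 = 1·11 + 1), so t ≡ 2·10 = 20 ≡ 9 (mod 11).
    Then x = 17 + 39·9 = 368, valid modulo lcm(39, 11) = 429: x ≡ 368 (mod 429).
  Combine with x ≡ 12 (mod 19); new modulus lcm = 8151.
    Write x = 368 + 429·t and substitute into x ≡ 12 (mod 19): 429·t ≡ 12 − 368 = -356 (mod 19).
    Reduce coefficients mod 19: 11·t ≡ 5 (mod 19).
    The inverse of 11 mod 19 is 7 (since 11·7 = 77 = 4·19 + 1), so t ≡ 7·5 = 35 ≡ 16 (mod 19).
    Then x = 368 + 429·16 = 7232, valid modulo lcm(429, 19) = 8151: x ≡ 7232 (mod 8151).
Verify against each original: 7232 mod 3 = 2, 7232 mod 13 = 4, 7232 mod 11 = 5, 7232 mod 19 = 12.

x ≡ 7232 (mod 8151).


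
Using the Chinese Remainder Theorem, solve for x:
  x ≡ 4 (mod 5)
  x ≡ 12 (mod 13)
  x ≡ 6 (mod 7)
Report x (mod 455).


Moduli 5, 13, 7 are pairwise coprime; by CRT there is a unique solution modulo M = 5 · 13 · 7 = 455.
Solve pairwise, accumulating the modulus:
  Start with x ≡ 4 (mod 5).
  Combine with x ≡ 12 (mod 13): since gcd(5, 13) = 1, we get a unique residue mod 65.
    Write x = 4 + 5·t and substitute into x ≡ 12 (mod 13): 5·t ≡ 12 − 4 = 8 (mod 13).
    The inverse of 5 mod 13 is 8 (since 5·8 = 40 = 3·13 + 1), so t ≡ 8·8 = 64 ≡ 12 (mod 13).
    Then x = 4 + 5·12 = 64, valid modulo lcm(5, 13) = 65: x ≡ 64 (mod 65).
  Combine with x ≡ 6 (mod 7): since gcd(65, 7) = 1, we get a unique residue mod 455.
    Write x = 64 + 65·t and substitute into x ≡ 6 (mod 7): 65·t ≡ 6 − 64 = -58 (mod 7).
    Reduce coefficients mod 7: 2·t ≡ 5 (mod 7).
    The inverse of 2 mod 7 is 4 (since 2·4 = 8 = 1·7 + 1), so t ≡ 4·5 = 20 ≡ 6 (mod 7).
    Then x = 64 + 65·6 = 454, valid modulo lcm(65, 7) = 455: x ≡ 454 (mod 455).
Verify: 454 mod 5 = 4 ✓, 454 mod 13 = 12 ✓, 454 mod 7 = 6 ✓.

x ≡ 454 (mod 455).


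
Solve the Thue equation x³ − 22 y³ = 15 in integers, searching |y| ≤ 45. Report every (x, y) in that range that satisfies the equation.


The equation is x³ - 22y³ = 15. For fixed y, x³ = 22·y³ + 15, so a solution requires the RHS to be a perfect cube.
Strategy: iterate y from -45 to 45, compute RHS = 22·y³ + 15, and check whether it is a (positive or negative) perfect cube.
Check small values of y:
  y = 0: RHS = 15 is not a perfect cube.
  y = 1: RHS = 37 is not a perfect cube.
  y = -1: RHS = -7 is not a perfect cube.
  y = 2: RHS = 191 is not a perfect cube.
  y = -2: RHS = -161 is not a perfect cube.
  y = 3: RHS = 609 is not a perfect cube.
  y = -3: RHS = -579 is not a perfect cube.
Continuing the search up to |y| = 45 finds no solutions either.
No (x, y) in the scanned range satisfies the equation.

No integer solutions with |y| ≤ 45.


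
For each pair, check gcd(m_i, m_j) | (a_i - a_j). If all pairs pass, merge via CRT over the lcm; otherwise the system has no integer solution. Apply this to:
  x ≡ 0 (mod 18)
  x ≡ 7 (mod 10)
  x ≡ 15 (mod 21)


Moduli 18, 10, 21 are not pairwise coprime, so CRT works modulo lcm(m_i) when all pairwise compatibility conditions hold.
Pairwise compatibility: gcd(m_i, m_j) must divide a_i - a_j for every pair.
Merge one congruence at a time:
  Start: x ≡ 0 (mod 18).
  Combine with x ≡ 7 (mod 10): gcd(18, 10) = 2, and 7 - 0 = 7 is NOT divisible by 2.
    ⇒ system is inconsistent (no integer solution).

No solution (the system is inconsistent).


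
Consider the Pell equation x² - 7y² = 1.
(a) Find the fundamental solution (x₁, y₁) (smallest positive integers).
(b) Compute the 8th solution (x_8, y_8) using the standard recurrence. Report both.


Step 1: Find the fundamental solution (x₁, y₁) of x² - 7y² = 1.
  Expand √7 as a continued fraction. a₀ = ⌊√7⌋ = 2; iterate m_{k+1} = d_k·a_k − m_k, d_{k+1} = (7 − m_{k+1}²)/d_k, a_{k+1} = ⌊(a₀ + m_{k+1})/d_{k+1}⌋ (starting m₀ = 0, d₀ = 1), with convergents p_k = a_k·p_{k-1} + p_{k-2}, q_k = a_k·q_{k-1} + q_{k-2} (p₋₁ = 1, q₋₁ = 0):
  k = 0: a₀ = 2; p₀/q₀ = 2/1; p₀² − 7·q₀² = 4 − 7 = -3.
  k = 1: m = 2, d = 3, a = ⌊(2 + 2)/3⌋ = 1; p/q = (1·2 + 1)/(1·1 + 0) = 3/1; p² − 7·q² = 9 − 7 = 2.
  k = 2: m = 1, d = 2, a = ⌊(2 + 1)/2⌋ = 1; p/q = (1·3 + 2)/(1·1 + 1) = 5/2; p² − 7·q² = 25 − 28 = -3.
  k = 3: m = 1, d = 3, a = ⌊(2 + 1)/3⌋ = 1; p/q = (1·5 + 3)/(1·2 + 1) = 8/3; p² − 7·q² = 64 − 63 = 1.
  The first convergent with p² − 7·q² = 1 gives the fundamental solution (x₁, y₁) = (8, 3).
Step 2: Apply the recurrence (x_{n+1}, y_{n+1}) = (x₁x_n + 7y₁y_n, x₁y_n + y₁x_n) repeatedly.
  From (x_1, y_1) = (8, 3): x_2 = 8·8 + 7·3·3 = 127; y_2 = 8·3 + 3·8 = 48.
  From (x_2, y_2) = (127, 48): x_3 = 8·127 + 7·3·48 = 2024; y_3 = 8·48 + 3·127 = 765.
  From (x_3, y_3) = (2024, 765): x_4 = 8·2024 + 7·3·765 = 32257; y_4 = 8·765 + 3·2024 = 12192.
  From (x_4, y_4) = (32257, 12192): x_5 = 8·32257 + 7·3·12192 = 514088; y_5 = 8·12192 + 3·32257 = 194307.
  From (x_5, y_5) = (514088, 194307): x_6 = 8·514088 + 7·3·194307 = 8193151; y_6 = 8·194307 + 3·514088 = 3096720.
  From (x_6, y_6) = (8193151, 3096720): x_7 = 8·8193151 + 7·3·3096720 = 130576328; y_7 = 8·3096720 + 3·8193151 = 49353213.
  From (x_7, y_7) = (130576328, 49353213): x_8 = 8·130576328 + 7·3·49353213 = 2081028097; y_8 = 8·49353213 + 3·130576328 = 786554688.
Step 3: Verify x_8² - 7·y_8² = 4330677940503441409 - 4330677940503441408 = 1 (should be 1). ✓

(x_1, y_1) = (8, 3); (x_8, y_8) = (2081028097, 786554688).


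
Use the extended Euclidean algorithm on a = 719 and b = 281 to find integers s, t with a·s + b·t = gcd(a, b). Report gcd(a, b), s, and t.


Euclidean algorithm on (719, 281) — divide until remainder is 0:
  719 = 2 · 281 + 157
  281 = 1 · 157 + 124
  157 = 1 · 124 + 33
  124 = 3 · 33 + 25
  33 = 1 · 25 + 8
  25 = 3 · 8 + 1
  8 = 8 · 1 + 0
gcd(719, 281) = 1.
Track Bezout coefficients alongside the remainders: start with r₀ = 719 = a·1 + b·0 (s = 1, t = 0) and r₁ = 281 = a·0 + b·1 (s = 0, t = 1); each new remainder r_{k+1} = r_{k-1} − q_k·r_k inherits s_{k+1} = s_{k-1} − q_k·s_k, t_{k+1} = t_{k-1} − q_k·t_k, so r_k = a·s_k + b·t_k at every step:
  q = 2: r = 157, s = 1 − 2·0 = 1, t = 0 − 2·1 = -2  (check: 719·1 + 281·(-2) = 157)
  q = 1: r = 124, s = 0 − 1·1 = -1, t = 1 − 1·(-2) = 3  (check: 719·(-1) + 281·3 = 124)
  q = 1: r = 33, s = 1 − 1·(-1) = 2, t = -2 − 1·3 = -5  (check: 719·2 + 281·(-5) = 33)
  q = 3: r = 25, s = -1 − 3·2 = -7, t = 3 − 3·(-5) = 18  (check: 719·(-7) + 281·18 = 25)
  q = 1: r = 8, s = 2 − 1·(-7) = 9, t = -5 − 1·18 = -23  (check: 719·9 + 281·(-23) = 8)
  q = 3: r = 1, s = -7 − 3·9 = -34, t = 18 − 3·(-23) = 87  (check: 719·(-34) + 281·87 = 1)
The row with r = 1 (the gcd) gives the Bezout coefficients s = -34, t = 87.
Result: 719 · (-34) + 281 · (87) = 1.

gcd(719, 281) = 1; s = -34, t = 87 (check: 719·(-34) + 281·87 = 1).


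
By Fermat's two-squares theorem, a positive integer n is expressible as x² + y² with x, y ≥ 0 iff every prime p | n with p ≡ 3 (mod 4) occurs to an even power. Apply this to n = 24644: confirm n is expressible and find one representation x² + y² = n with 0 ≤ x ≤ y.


Step 1: Factor n = 24644 = 2^2 · 61 · 101.
Step 2: Check the mod-4 condition on each prime factor: 2 = 2 (special); 61 ≡ 1 (mod 4), exponent 1; 101 ≡ 1 (mod 4), exponent 1.
All primes ≡ 3 (mod 4) appear to even exponent (or don't appear), so by the two-squares theorem n IS expressible as a sum of two squares.
Step 3: Build a representation. Group n = k² · m with k = 2 and m = 61 · 101 = 6161 (a product of primes ≡ 1 (mod 4)); a representation of m scales to one of n via (k·x)² + (k·y)² = k²(x² + y²). Each prime p ≡ 1 (mod 4) is itself a sum of two squares; find a² by testing p − a² for a perfect square:
  61: 61 − 1² = 60, 61 − 2² = 57, 61 − 3² = 52, 61 − 4² = 45, 61 − 5² = 36 = 6² ⇒ 61 = 5² + 6².
  101: 101 − 1² = 100 = 10² ⇒ 101 = 1² + 10².
  Combine using the Brahmagupta–Fibonacci identity (a² + b²)(c² + d²) = (ac − bd)² + (ad + bc)² = (ac + bd)² + (ad − bc)²:
  61 · 101 = 6161: from (5² + 6²)(1² + 10²), take (5·1 − 6·10, 5·10 + 6·1) = (5 − 60, 50 + 6) = (-55, 56); dropping signs (only squares matter) gives (55, 56); check 55² + 56² = 3025 + 3136 = 6161 ✓.
  Scale by k = 2: (2·55, 2·56) = (110, 112).
Step 4: Order so x ≤ y and verify: 110² + 112² = 12100 + 12544 = 24644 = n. ✓

n = 24644 = 110² + 112² (one valid representation with x ≤ y).


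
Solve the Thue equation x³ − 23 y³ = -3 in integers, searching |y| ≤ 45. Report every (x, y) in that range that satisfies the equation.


The equation is x³ - 23y³ = -3. For fixed y, x³ = 23·y³ − 3, so a solution requires the RHS to be a perfect cube.
Strategy: iterate y from -45 to 45, compute RHS = 23·y³ − 3, and check whether it is a (positive or negative) perfect cube.
Check small values of y:
  y = 0: RHS = -3 is not a perfect cube.
  y = 1: RHS = 20 is not a perfect cube.
  y = -1: RHS = -26 is not a perfect cube.
  y = 2: RHS = 181 is not a perfect cube.
  y = -2: RHS = -187 is not a perfect cube.
  y = 3: RHS = 618 is not a perfect cube.
  y = -3: RHS = -624 is not a perfect cube.
Continuing the search up to |y| = 45 finds no solutions either.
No (x, y) in the scanned range satisfies the equation.

No integer solutions with |y| ≤ 45.


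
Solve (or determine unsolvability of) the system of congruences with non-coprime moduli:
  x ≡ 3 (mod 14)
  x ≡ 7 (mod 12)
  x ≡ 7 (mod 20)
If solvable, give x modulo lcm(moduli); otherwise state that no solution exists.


Moduli 14, 12, 20 are not pairwise coprime, so CRT works modulo lcm(m_i) when all pairwise compatibility conditions hold.
Pairwise compatibility: gcd(m_i, m_j) must divide a_i - a_j for every pair.
Merge one congruence at a time:
  Start: x ≡ 3 (mod 14).
  Combine with x ≡ 7 (mod 12): gcd(14, 12) = 2; 7 - 3 = 4, which IS divisible by 2, so compatible.
    Write x = 3 + 14·t and substitute into x ≡ 7 (mod 12): 14·t ≡ 7 − 3 = 4 (mod 12).
    Divide the congruence (and modulus) by g = 2: 7·t ≡ 2 (mod 6).
    Reduce coefficients mod 6: 1·t ≡ 2 (mod 6).
    So t ≡ 2 (mod 6).
    Then x = 3 + 14·2 = 31, valid modulo lcm(14, 12) = 84: x ≡ 31 (mod 84).
  Combine with x ≡ 7 (mod 20): gcd(84, 20) = 4; 7 - 31 = -24, which IS divisible by 4, so compatible.
    Write x = 31 + 84·t and substitute into x ≡ 7 (mod 20): 84·t ≡ 7 − 31 = -24 (mod 20).
    Divide the congruence (and modulus) by g = 4: 21·t ≡ -6 (mod 5).
    Reduce coefficients mod 5: 1·t ≡ 4 (mod 5).
    So t ≡ 4 (mod 5).
    Then x = 31 + 84·4 = 367, valid modulo lcm(84, 20) = 420: x ≡ 367 (mod 420).
Verify: 367 mod 14 = 3, 367 mod 12 = 7, 367 mod 20 = 7.

x ≡ 367 (mod 420).


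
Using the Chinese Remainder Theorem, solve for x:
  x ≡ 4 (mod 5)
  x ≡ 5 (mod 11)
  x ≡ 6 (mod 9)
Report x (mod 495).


Moduli 5, 11, 9 are pairwise coprime; by CRT there is a unique solution modulo M = 5 · 11 · 9 = 495.
Solve pairwise, accumulating the modulus:
  Start with x ≡ 4 (mod 5).
  Combine with x ≡ 5 (mod 11): since gcd(5, 11) = 1, we get a unique residue mod 55.
    Write x = 4 + 5·t and substitute into x ≡ 5 (mod 11): 5·t ≡ 5 − 4 = 1 (mod 11).
    The inverse of 5 mod 11 is 9 (since 5·9 = 45 = 4·11 + 1), so t ≡ 9·1 = 9 ≡ 9 (mod 11).
    Then x = 4 + 5·9 = 49, valid modulo lcm(5, 11) = 55: x ≡ 49 (mod 55).
  Combine with x ≡ 6 (mod 9): since gcd(55, 9) = 1, we get a unique residue mod 495.
    Write x = 49 + 55·t and substitute into x ≡ 6 (mod 9): 55·t ≡ 6 − 49 = -43 (mod 9).
    Reduce coefficients mod 9: 1·t ≡ 2 (mod 9).
    So t ≡ 2 (mod 9).
    Then x = 49 + 55·2 = 159, valid modulo lcm(55, 9) = 495: x ≡ 159 (mod 495).
Verify: 159 mod 5 = 4 ✓, 159 mod 11 = 5 ✓, 159 mod 9 = 6 ✓.

x ≡ 159 (mod 495).


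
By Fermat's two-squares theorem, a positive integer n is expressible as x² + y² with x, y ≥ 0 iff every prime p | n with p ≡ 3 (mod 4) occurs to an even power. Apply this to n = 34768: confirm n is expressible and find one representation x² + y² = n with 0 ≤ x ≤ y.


Step 1: Factor n = 34768 = 2^4 · 41 · 53.
Step 2: Check the mod-4 condition on each prime factor: 2 = 2 (special); 41 ≡ 1 (mod 4), exponent 1; 53 ≡ 1 (mod 4), exponent 1.
All primes ≡ 3 (mod 4) appear to even exponent (or don't appear), so by the two-squares theorem n IS expressible as a sum of two squares.
Step 3: Build a representation. Group n = k² · m with k = 4 and m = 41 · 53 = 2173 (a product of primes ≡ 1 (mod 4)); a representation of m scales to one of n via (k·x)² + (k·y)² = k²(x² + y²). Each prime p ≡ 1 (mod 4) is itself a sum of two squares; find a² by testing p − a² for a perfect square:
  41: 41 − 1² = 40, 41 − 2² = 37, 41 − 3² = 32, 41 − 4² = 25 = 5² ⇒ 41 = 4² + 5².
  53: 53 − 1² = 52, 53 − 2² = 49 = 7² ⇒ 53 = 2² + 7².
  Combine using the Brahmagupta–Fibonacci identity (a² + b²)(c² + d²) = (ac − bd)² + (ad + bc)² = (ac + bd)² + (ad − bc)²:
  41 · 53 = 2173: from (4² + 5²)(2² + 7²), take (4·2 − 5·7, 4·7 + 5·2) = (8 − 35, 28 + 10) = (-27, 38); dropping signs (only squares matter) gives (27, 38); check 27² + 38² = 729 + 1444 = 2173 ✓.
  Scale by k = 4: (4·27, 4·38) = (108, 152).
Step 4: Order so x ≤ y and verify: 108² + 152² = 11664 + 23104 = 34768 = n. ✓

n = 34768 = 108² + 152² (one valid representation with x ≤ y).


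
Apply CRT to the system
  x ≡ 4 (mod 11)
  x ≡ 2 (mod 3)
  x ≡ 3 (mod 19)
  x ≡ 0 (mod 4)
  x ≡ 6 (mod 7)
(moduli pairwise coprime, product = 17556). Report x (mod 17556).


Product of moduli M = 11 · 3 · 19 · 4 · 7 = 17556.
Merge one congruence at a time:
  Start: x ≡ 4 (mod 11).
  Combine with x ≡ 2 (mod 3); new modulus lcm = 33.
    Write x = 4 + 11·t and substitute into x ≡ 2 (mod 3): 11·t ≡ 2 − 4 = -2 (mod 3).
    Reduce coefficients mod 3: 2·t ≡ 1 (mod 3).
    The inverse of 2 mod 3 is 2 (since 2·2 = 4 = 1·3 + 1), so t ≡ 2·1 = 2 ≡ 2 (mod 3).
    Then x = 4 + 11·2 = 26, valid modulo lcm(11, 3) = 33: x ≡ 26 (mod 33).
  Combine with x ≡ 3 (mod 19); new modulus lcm = 627.
    Write x = 26 + 33·t and substitute into x ≡ 3 (mod 19): 33·t ≡ 3 − 26 = -23 (mod 19).
    Reduce coefficients mod 19: 14·t ≡ 15 (mod 19).
    The inverse of 14 mod 19 is 15 (since 14·15 = 210 = 11·19 + 1), so t ≡ 15·15 = 225 ≡ 16 (mod 19).
    Then x = 26 + 33·16 = 554, valid modulo lcm(33, 19) = 627: x ≡ 554 (mod 627).
  Combine with x ≡ 0 (mod 4); new modulus lcm = 2508.
    Write x = 554 + 627·t and substitute into x ≡ 0 (mod 4): 627·t ≡ 0 − 554 = -554 (mod 4).
    Reduce coefficients mod 4: 3·t ≡ 2 (mod 4).
    The inverse of 3 mod 4 is 3 (since 3·3 = 9 = 2·4 + 1), so t ≡ 3·2 = 6 ≡ 2 (mod 4).
    Then x = 554 + 627·2 = 1808, valid modulo lcm(627, 4) = 2508: x ≡ 1808 (mod 2508).
  Combine with x ≡ 6 (mod 7); new modulus lcm = 17556.
    Write x = 1808 + 2508·t and substitute into x ≡ 6 (mod 7): 2508·t ≡ 6 − 1808 = -1802 (mod 7).
    Reduce coefficients mod 7: 2·t ≡ 4 (mod 7).
    The inverse of 2 mod 7 is 4 (since 2·4 = 8 = 1·7 + 1), so t ≡ 4·4 = 16 ≡ 2 (mod 7).
    Then x = 1808 + 2508·2 = 6824, valid modulo lcm(2508, 7) = 17556: x ≡ 6824 (mod 17556).
Verify against each original: 6824 mod 11 = 4, 6824 mod 3 = 2, 6824 mod 19 = 3, 6824 mod 4 = 0, 6824 mod 7 = 6.

x ≡ 6824 (mod 17556).


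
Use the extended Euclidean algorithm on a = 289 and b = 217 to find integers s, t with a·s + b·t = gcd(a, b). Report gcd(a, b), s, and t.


Euclidean algorithm on (289, 217) — divide until remainder is 0:
  289 = 1 · 217 + 72
  217 = 3 · 72 + 1
  72 = 72 · 1 + 0
gcd(289, 217) = 1.
Track Bezout coefficients alongside the remainders: start with r₀ = 289 = a·1 + b·0 (s = 1, t = 0) and r₁ = 217 = a·0 + b·1 (s = 0, t = 1); each new remainder r_{k+1} = r_{k-1} − q_k·r_k inherits s_{k+1} = s_{k-1} − q_k·s_k, t_{k+1} = t_{k-1} − q_k·t_k, so r_k = a·s_k + b·t_k at every step:
  q = 1: r = 72, s = 1 − 1·0 = 1, t = 0 − 1·1 = -1  (check: 289·1 + 217·(-1) = 72)
  q = 3: r = 1, s = 0 − 3·1 = -3, t = 1 − 3·(-1) = 4  (check: 289·(-3) + 217·4 = 1)
The row with r = 1 (the gcd) gives the Bezout coefficients s = -3, t = 4.
Result: 289 · (-3) + 217 · (4) = 1.

gcd(289, 217) = 1; s = -3, t = 4 (check: 289·(-3) + 217·4 = 1).


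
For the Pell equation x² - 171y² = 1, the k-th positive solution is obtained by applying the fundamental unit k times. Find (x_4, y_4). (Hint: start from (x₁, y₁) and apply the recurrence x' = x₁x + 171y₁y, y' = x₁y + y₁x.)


Step 1: Find the fundamental solution (x₁, y₁) of x² - 171y² = 1.
  Expand √171 as a continued fraction. a₀ = ⌊√171⌋ = 13; iterate m_{k+1} = d_k·a_k − m_k, d_{k+1} = (171 − m_{k+1}²)/d_k, a_{k+1} = ⌊(a₀ + m_{k+1})/d_{k+1}⌋ (starting m₀ = 0, d₀ = 1), with convergents p_k = a_k·p_{k-1} + p_{k-2}, q_k = a_k·q_{k-1} + q_{k-2} (p₋₁ = 1, q₋₁ = 0):
  k = 0: a₀ = 13; p₀/q₀ = 13/1; p₀² − 171·q₀² = 169 − 171 = -2.
  k = 1: m = 13, d = 2, a = ⌊(13 + 13)/2⌋ = 13; p/q = (13·13 + 1)/(13·1 + 0) = 170/13; p² − 171·q² = 28900 − 28899 = 1.
  The first convergent with p² − 171·q² = 1 gives the fundamental solution (x₁, y₁) = (170, 13).
Step 2: Apply the recurrence (x_{n+1}, y_{n+1}) = (x₁x_n + 171y₁y_n, x₁y_n + y₁x_n) repeatedly.
  From (x_1, y_1) = (170, 13): x_2 = 170·170 + 171·13·13 = 57799; y_2 = 170·13 + 13·170 = 4420.
  From (x_2, y_2) = (57799, 4420): x_3 = 170·57799 + 171·13·4420 = 19651490; y_3 = 170·4420 + 13·57799 = 1502787.
  From (x_3, y_3) = (19651490, 1502787): x_4 = 170·19651490 + 171·13·1502787 = 6681448801; y_4 = 170·1502787 + 13·19651490 = 510943160.
Step 3: Verify x_4² - 171·y_4² = 44641758080384337601 - 44641758080384337600 = 1 (should be 1). ✓

(x_1, y_1) = (170, 13); (x_4, y_4) = (6681448801, 510943160).


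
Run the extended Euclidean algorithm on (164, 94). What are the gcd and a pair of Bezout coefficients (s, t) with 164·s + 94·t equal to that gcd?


Euclidean algorithm on (164, 94) — divide until remainder is 0:
  164 = 1 · 94 + 70
  94 = 1 · 70 + 24
  70 = 2 · 24 + 22
  24 = 1 · 22 + 2
  22 = 11 · 2 + 0
gcd(164, 94) = 2.
Track Bezout coefficients alongside the remainders: start with r₀ = 164 = a·1 + b·0 (s = 1, t = 0) and r₁ = 94 = a·0 + b·1 (s = 0, t = 1); each new remainder r_{k+1} = r_{k-1} − q_k·r_k inherits s_{k+1} = s_{k-1} − q_k·s_k, t_{k+1} = t_{k-1} − q_k·t_k, so r_k = a·s_k + b·t_k at every step:
  q = 1: r = 70, s = 1 − 1·0 = 1, t = 0 − 1·1 = -1  (check: 164·1 + 94·(-1) = 70)
  q = 1: r = 24, s = 0 − 1·1 = -1, t = 1 − 1·(-1) = 2  (check: 164·(-1) + 94·2 = 24)
  q = 2: r = 22, s = 1 − 2·(-1) = 3, t = -1 − 2·2 = -5  (check: 164·3 + 94·(-5) = 22)
  q = 1: r = 2, s = -1 − 1·3 = -4, t = 2 − 1·(-5) = 7  (check: 164·(-4) + 94·7 = 2)
The row with r = 2 (the gcd) gives the Bezout coefficients s = -4, t = 7.
Result: 164 · (-4) + 94 · (7) = 2.

gcd(164, 94) = 2; s = -4, t = 7 (check: 164·(-4) + 94·7 = 2).


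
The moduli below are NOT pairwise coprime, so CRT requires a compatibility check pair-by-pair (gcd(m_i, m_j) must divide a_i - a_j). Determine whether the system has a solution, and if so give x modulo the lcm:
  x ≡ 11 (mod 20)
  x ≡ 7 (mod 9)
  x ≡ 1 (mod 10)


Moduli 20, 9, 10 are not pairwise coprime, so CRT works modulo lcm(m_i) when all pairwise compatibility conditions hold.
Pairwise compatibility: gcd(m_i, m_j) must divide a_i - a_j for every pair.
Merge one congruence at a time:
  Start: x ≡ 11 (mod 20).
  Combine with x ≡ 7 (mod 9): gcd(20, 9) = 1; 7 - 11 = -4, which IS divisible by 1, so compatible.
    Write x = 11 + 20·t and substitute into x ≡ 7 (mod 9): 20·t ≡ 7 − 11 = -4 (mod 9).
    Reduce coefficients mod 9: 2·t ≡ 5 (mod 9).
    The inverse of 2 mod 9 is 5 (since 2·5 = 10 = 1·9 + 1), so t ≡ 5·5 = 25 ≡ 7 (mod 9).
    Then x = 11 + 20·7 = 151, valid modulo lcm(20, 9) = 180: x ≡ 151 (mod 180).
  Combine with x ≡ 1 (mod 10): gcd(180, 10) = 10; 1 - 151 = -150, which IS divisible by 10, so compatible.
    Write x = 151 + 180·t and substitute into x ≡ 1 (mod 10): 180·t ≡ 1 − 151 = -150 (mod 10).
    Divide the congruence (and modulus) by g = 10: 18·t ≡ -15 (mod 1).
    Modulo 1 every t works; take t = 0.
    Then x = 151 + 180·0 = 151, valid modulo lcm(180, 10) = 180: x ≡ 151 (mod 180).
Verify: 151 mod 20 = 11, 151 mod 9 = 7, 151 mod 10 = 1.

x ≡ 151 (mod 180).


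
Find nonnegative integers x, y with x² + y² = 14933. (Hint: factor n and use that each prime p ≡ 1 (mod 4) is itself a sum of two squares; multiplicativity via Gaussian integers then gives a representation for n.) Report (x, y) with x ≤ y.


Step 1: Factor n = 14933 = 109 · 137.
Step 2: Check the mod-4 condition on each prime factor: 109 ≡ 1 (mod 4), exponent 1; 137 ≡ 1 (mod 4), exponent 1.
All primes ≡ 3 (mod 4) appear to even exponent (or don't appear), so by the two-squares theorem n IS expressible as a sum of two squares.
Step 3: Build a representation. Here n = 109 · 137 is a product of primes ≡ 1 (mod 4). Each prime p ≡ 1 (mod 4) is itself a sum of two squares; find a² by testing p − a² for a perfect square:
  109: 109 − 1² = 108, 109 − 2² = 105, 109 − 3² = 100 = 10² ⇒ 109 = 3² + 10².
  137: 137 − 1² = 136, 137 − 2² = 133, 137 − 3² = 128, 137 − 4² = 121 = 11² ⇒ 137 = 4² + 11².
  Combine using the Brahmagupta–Fibonacci identity (a² + b²)(c² + d²) = (ac − bd)² + (ad + bc)² = (ac + bd)² + (ad − bc)²:
  109 · 137 = 14933: from (3² + 10²)(4² + 11²), take (3·4 − 10·11, 3·11 + 10·4) = (12 − 110, 33 + 40) = (-98, 73); dropping signs (only squares matter) gives (98, 73); check 98² + 73² = 9604 + 5329 = 14933 ✓.
Step 4: Order so x ≤ y and verify: 73² + 98² = 5329 + 9604 = 14933 = n. ✓

n = 14933 = 73² + 98² (one valid representation with x ≤ y).


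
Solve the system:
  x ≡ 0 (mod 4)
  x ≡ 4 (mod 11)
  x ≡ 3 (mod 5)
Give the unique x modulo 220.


Moduli 4, 11, 5 are pairwise coprime; by CRT there is a unique solution modulo M = 4 · 11 · 5 = 220.
Solve pairwise, accumulating the modulus:
  Start with x ≡ 0 (mod 4).
  Combine with x ≡ 4 (mod 11): since gcd(4, 11) = 1, we get a unique residue mod 44.
    Write x = 0 + 4·t and substitute into x ≡ 4 (mod 11): 4·t ≡ 4 − 0 = 4 (mod 11).
    The inverse of 4 mod 11 is 3 (since 4·3 = 12 = 1·11 + 1), so t ≡ 3·4 = 12 ≡ 1 (mod 11).
    Then x = 0 + 4·1 = 4, valid modulo lcm(4, 11) = 44: x ≡ 4 (mod 44).
  Combine with x ≡ 3 (mod 5): since gcd(44, 5) = 1, we get a unique residue mod 220.
    Write x = 4 + 44·t and substitute into x ≡ 3 (mod 5): 44·t ≡ 3 − 4 = -1 (mod 5).
    Reduce coefficients mod 5: 4·t ≡ 4 (mod 5).
    The inverse of 4 mod 5 is 4 (since 4·4 = 16 = 3·5 + 1), so t ≡ 4·4 = 16 ≡ 1 (mod 5).
    Then x = 4 + 44·1 = 48, valid modulo lcm(44, 5) = 220: x ≡ 48 (mod 220).
Verify: 48 mod 4 = 0 ✓, 48 mod 11 = 4 ✓, 48 mod 5 = 3 ✓.

x ≡ 48 (mod 220).


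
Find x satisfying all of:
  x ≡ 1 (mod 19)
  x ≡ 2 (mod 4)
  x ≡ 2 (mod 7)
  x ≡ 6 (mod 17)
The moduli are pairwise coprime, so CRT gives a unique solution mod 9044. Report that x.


Product of moduli M = 19 · 4 · 7 · 17 = 9044.
Merge one congruence at a time:
  Start: x ≡ 1 (mod 19).
  Combine with x ≡ 2 (mod 4); new modulus lcm = 76.
    Write x = 1 + 19·t and substitute into x ≡ 2 (mod 4): 19·t ≡ 2 − 1 = 1 (mod 4).
    Reduce coefficients mod 4: 3·t ≡ 1 (mod 4).
    The inverse of 3 mod 4 is 3 (since 3·3 = 9 = 2·4 + 1), so t ≡ 3·1 = 3 ≡ 3 (mod 4).
    Then x = 1 + 19·3 = 58, valid modulo lcm(19, 4) = 76: x ≡ 58 (mod 76).
  Combine with x ≡ 2 (mod 7); new modulus lcm = 532.
    Write x = 58 + 76·t and substitute into x ≡ 2 (mod 7): 76·t ≡ 2 − 58 = -56 (mod 7).
    Reduce coefficients mod 7: 6·t ≡ 0 (mod 7).
    The inverse of 6 mod 7 is 6 (since 6·6 = 36 = 5·7 + 1), so t ≡ 6·0 = 0 ≡ 0 (mod 7).
    Then x = 58 + 76·0 = 58, valid modulo lcm(76, 7) = 532: x ≡ 58 (mod 532).
  Combine with x ≡ 6 (mod 17); new modulus lcm = 9044.
    Write x = 58 + 532·t and substitute into x ≡ 6 (mod 17): 532·t ≡ 6 − 58 = -52 (mod 17).
    Reduce coefficients mod 17: 5·t ≡ 16 (mod 17).
    The inverse of 5 mod 17 is 7 (since 5·7 = 35 = 2·17 + 1), so t ≡ 7·16 = 112 ≡ 10 (mod 17).
    Then x = 58 + 532·10 = 5378, valid modulo lcm(532, 17) = 9044: x ≡ 5378 (mod 9044).
Verify against each original: 5378 mod 19 = 1, 5378 mod 4 = 2, 5378 mod 7 = 2, 5378 mod 17 = 6.

x ≡ 5378 (mod 9044).


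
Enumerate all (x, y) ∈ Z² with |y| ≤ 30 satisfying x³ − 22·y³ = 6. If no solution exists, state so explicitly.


The equation is x³ - 22y³ = 6. For fixed y, x³ = 22·y³ + 6, so a solution requires the RHS to be a perfect cube.
Strategy: iterate y from -30 to 30, compute RHS = 22·y³ + 6, and check whether it is a (positive or negative) perfect cube.
Check small values of y:
  y = 0: RHS = 6 is not a perfect cube.
  y = 1: RHS = 28 is not a perfect cube.
  y = -1: RHS = -16 is not a perfect cube.
  y = 2: RHS = 182 is not a perfect cube.
  y = -2: RHS = -170 is not a perfect cube.
  y = 3: RHS = 600 is not a perfect cube.
  y = -3: RHS = -588 is not a perfect cube.
Continuing, at y = -5: RHS = -2744 = (-14)³ ⇒ x = -14 works.
Searching the remaining y in |y| ≤ 30 finds no further solutions.
Collected solutions: (-14, -5).

Solutions (with |y| ≤ 30): (-14, -5).


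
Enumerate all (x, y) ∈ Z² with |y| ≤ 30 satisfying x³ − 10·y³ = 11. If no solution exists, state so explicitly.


The equation is x³ - 10y³ = 11. For fixed y, x³ = 10·y³ + 11, so a solution requires the RHS to be a perfect cube.
Strategy: iterate y from -30 to 30, compute RHS = 10·y³ + 11, and check whether it is a (positive or negative) perfect cube.
Check small values of y:
  y = 0: RHS = 11 is not a perfect cube.
  y = 1: RHS = 21 is not a perfect cube.
  y = -1: RHS = 1 = (1)³ ⇒ x = 1 works.
  y = 2: RHS = 91 is not a perfect cube.
  y = -2: RHS = -69 is not a perfect cube.
  y = 3: RHS = 281 is not a perfect cube.
  y = -3: RHS = -259 is not a perfect cube.
Continuing the search up to |y| = 30 finds no further solutions beyond those listed.
Collected solutions: (1, -1).

Solutions (with |y| ≤ 30): (1, -1).


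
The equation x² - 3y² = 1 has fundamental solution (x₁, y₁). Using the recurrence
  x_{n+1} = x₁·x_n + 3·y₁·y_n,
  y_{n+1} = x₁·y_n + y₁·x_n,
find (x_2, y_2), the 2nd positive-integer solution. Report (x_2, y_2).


Step 1: Find the fundamental solution (x₁, y₁) of x² - 3y² = 1.
  Expand √3 as a continued fraction. a₀ = ⌊√3⌋ = 1; iterate m_{k+1} = d_k·a_k − m_k, d_{k+1} = (3 − m_{k+1}²)/d_k, a_{k+1} = ⌊(a₀ + m_{k+1})/d_{k+1}⌋ (starting m₀ = 0, d₀ = 1), with convergents p_k = a_k·p_{k-1} + p_{k-2}, q_k = a_k·q_{k-1} + q_{k-2} (p₋₁ = 1, q₋₁ = 0):
  k = 0: a₀ = 1; p₀/q₀ = 1/1; p₀² − 3·q₀² = 1 − 3 = -2.
  k = 1: m = 1, d = 2, a = ⌊(1 + 1)/2⌋ = 1; p/q = (1·1 + 1)/(1·1 + 0) = 2/1; p² − 3·q² = 4 − 3 = 1.
  The first convergent with p² − 3·q² = 1 gives the fundamental solution (x₁, y₁) = (2, 1).
Step 2: Apply the recurrence (x_{n+1}, y_{n+1}) = (x₁x_n + 3y₁y_n, x₁y_n + y₁x_n) repeatedly.
  From (x_1, y_1) = (2, 1): x_2 = 2·2 + 3·1·1 = 7; y_2 = 2·1 + 1·2 = 4.
Step 3: Verify x_2² - 3·y_2² = 49 - 48 = 1 (should be 1). ✓

(x_1, y_1) = (2, 1); (x_2, y_2) = (7, 4).


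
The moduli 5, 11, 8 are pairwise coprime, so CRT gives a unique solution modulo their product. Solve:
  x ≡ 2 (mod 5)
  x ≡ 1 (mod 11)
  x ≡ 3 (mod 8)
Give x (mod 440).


Moduli 5, 11, 8 are pairwise coprime; by CRT there is a unique solution modulo M = 5 · 11 · 8 = 440.
Solve pairwise, accumulating the modulus:
  Start with x ≡ 2 (mod 5).
  Combine with x ≡ 1 (mod 11): since gcd(5, 11) = 1, we get a unique residue mod 55.
    Write x = 2 + 5·t and substitute into x ≡ 1 (mod 11): 5·t ≡ 1 − 2 = -1 (mod 11).
    Reduce coefficients mod 11: 5·t ≡ 10 (mod 11).
    The inverse of 5 mod 11 is 9 (since 5·9 = 45 = 4·11 + 1), so t ≡ 9·10 = 90 ≡ 2 (mod 11).
    Then x = 2 + 5·2 = 12, valid modulo lcm(5, 11) = 55: x ≡ 12 (mod 55).
  Combine with x ≡ 3 (mod 8): since gcd(55, 8) = 1, we get a unique residue mod 440.
    Write x = 12 + 55·t and substitute into x ≡ 3 (mod 8): 55·t ≡ 3 − 12 = -9 (mod 8).
    Reduce coefficients mod 8: 7·t ≡ 7 (mod 8).
    The inverse of 7 mod 8 is 7 (since 7·7 = 49 = 6·8 + 1), so t ≡ 7·7 = 49 ≡ 1 (mod 8).
    Then x = 12 + 55·1 = 67, valid modulo lcm(55, 8) = 440: x ≡ 67 (mod 440).
Verify: 67 mod 5 = 2 ✓, 67 mod 11 = 1 ✓, 67 mod 8 = 3 ✓.

x ≡ 67 (mod 440).


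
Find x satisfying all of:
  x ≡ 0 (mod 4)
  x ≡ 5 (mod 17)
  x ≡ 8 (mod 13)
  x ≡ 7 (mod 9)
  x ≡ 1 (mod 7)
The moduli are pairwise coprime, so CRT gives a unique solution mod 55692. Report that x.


Product of moduli M = 4 · 17 · 13 · 9 · 7 = 55692.
Merge one congruence at a time:
  Start: x ≡ 0 (mod 4).
  Combine with x ≡ 5 (mod 17); new modulus lcm = 68.
    Write x = 0 + 4·t and substitute into x ≡ 5 (mod 17): 4·t ≡ 5 − 0 = 5 (mod 17).
    The inverse of 4 mod 17 is 13 (since 4·13 = 52 = 3·17 + 1), so t ≡ 13·5 = 65 ≡ 14 (mod 17).
    Then x = 0 + 4·14 = 56, valid modulo lcm(4, 17) = 68: x ≡ 56 (mod 68).
  Combine with x ≡ 8 (mod 13); new modulus lcm = 884.
    Write x = 56 + 68·t and substitute into x ≡ 8 (mod 13): 68·t ≡ 8 − 56 = -48 (mod 13).
    Reduce coefficients mod 13: 3·t ≡ 4 (mod 13).
    The inverse of 3 mod 13 is 9 (since 3·9 = 27 = 2·13 + 1), so t ≡ 9·4 = 36 ≡ 10 (mod 13).
    Then x = 56 + 68·10 = 736, valid modulo lcm(68, 13) = 884: x ≡ 736 (mod 884).
  Combine with x ≡ 7 (mod 9); new modulus lcm = 7956.
    Write x = 736 + 884·t and substitute into x ≡ 7 (mod 9): 884·t ≡ 7 − 736 = -729 (mod 9).
    Reduce coefficients mod 9: 2·t ≡ 0 (mod 9).
    The inverse of 2 mod 9 is 5 (since 2·5 = 10 = 1·9 + 1), so t ≡ 5·0 = 0 ≡ 0 (mod 9).
    Then x = 736 + 884·0 = 736, valid modulo lcm(884, 9) = 7956: x ≡ 736 (mod 7956).
  Combine with x ≡ 1 (mod 7); new modulus lcm = 55692.
    Write x = 736 + 7956·t and substitute into x ≡ 1 (mod 7): 7956·t ≡ 1 − 736 = -735 (mod 7).
    Reduce coefficients mod 7: 4·t ≡ 0 (mod 7).
    The inverse of 4 mod 7 is 2 (since 4·2 = 8 = 1·7 + 1), so t ≡ 2·0 = 0 ≡ 0 (mod 7).
    Then x = 736 + 7956·0 = 736, valid modulo lcm(7956, 7) = 55692: x ≡ 736 (mod 55692).
Verify against each original: 736 mod 4 = 0, 736 mod 17 = 5, 736 mod 13 = 8, 736 mod 9 = 7, 736 mod 7 = 1.

x ≡ 736 (mod 55692).


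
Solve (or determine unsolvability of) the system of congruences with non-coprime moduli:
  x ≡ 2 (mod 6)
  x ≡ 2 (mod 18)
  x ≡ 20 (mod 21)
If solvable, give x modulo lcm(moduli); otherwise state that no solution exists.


Moduli 6, 18, 21 are not pairwise coprime, so CRT works modulo lcm(m_i) when all pairwise compatibility conditions hold.
Pairwise compatibility: gcd(m_i, m_j) must divide a_i - a_j for every pair.
Merge one congruence at a time:
  Start: x ≡ 2 (mod 6).
  Combine with x ≡ 2 (mod 18): gcd(6, 18) = 6; 2 - 2 = 0, which IS divisible by 6, so compatible.
    Write x = 2 + 6·t and substitute into x ≡ 2 (mod 18): 6·t ≡ 2 − 2 = 0 (mod 18).
    Divide the congruence (and modulus) by g = 6: 1·t ≡ 0 (mod 3).
    So t ≡ 0 (mod 3).
    Then x = 2 + 6·0 = 2, valid modulo lcm(6, 18) = 18: x ≡ 2 (mod 18).
  Combine with x ≡ 20 (mod 21): gcd(18, 21) = 3; 20 - 2 = 18, which IS divisible by 3, so compatible.
    Write x = 2 + 18·t and substitute into x ≡ 20 (mod 21): 18·t ≡ 20 − 2 = 18 (mod 21).
    Divide the congruence (and modulus) by g = 3: 6·t ≡ 6 (mod 7).
    The inverse of 6 mod 7 is 6 (since 6·6 = 36 = 5·7 + 1), so t ≡ 6·6 = 36 ≡ 1 (mod 7).
    Then x = 2 + 18·1 = 20, valid modulo lcm(18, 21) = 126: x ≡ 20 (mod 126).
Verify: 20 mod 6 = 2, 20 mod 18 = 2, 20 mod 21 = 20.

x ≡ 20 (mod 126).
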